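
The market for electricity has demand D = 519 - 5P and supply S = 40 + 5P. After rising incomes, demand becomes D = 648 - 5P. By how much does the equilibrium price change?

ΔP = 12.9

Original equilibrium: P* = 47.9, Q* = 279.5.
New equilibrium: 648 - 5P = 40 + 5P, so 608 = 10P and P' = 60.8; Q' = 648 − 5(60.8) = 344.
Change in price: 60.8 − 47.9 = 12.9.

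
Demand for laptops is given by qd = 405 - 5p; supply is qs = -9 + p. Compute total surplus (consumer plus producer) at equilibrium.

Equilibrium: 405 - 5p = -9 + p gives p* = 69, q* = 60.
Demand choke price: p = 81; supply starts at p = 9.
CS = ½(81 − 69)(60) = 360; PS = ½(69 − 9)(60) = 1800.

Total surplus = 2160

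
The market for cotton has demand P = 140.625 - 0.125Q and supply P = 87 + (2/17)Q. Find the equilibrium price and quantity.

P* = 113, Q* = 221

Set the two price expressions equal: 140.625 - 0.125Q = 87 + (2/17)Q.
53.625 = (33/136)Q, so Q* = 221.
P* = 140.625 − (0.125)(221) = 113.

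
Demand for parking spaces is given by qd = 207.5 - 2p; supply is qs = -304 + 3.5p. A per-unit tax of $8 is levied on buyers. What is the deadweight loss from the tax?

Pre-tax equilibrium: p* = 93, q* = 21.5.
Tax on buyers shifts demand to qd = 207.5 − 2(p + 8) = 191.5 - 2p.
191.5 - 2p = -304 + 3.5p gives seller price ps = 991/11; buyers pay pb = 991/11 + 8 = 1079/11.
New quantity: q = 207.5 − 2(1079/11) = 249/22.
DWL = ½ × 8 × (21.5 − 249/22) = 448/11.

Deadweight loss = 448/11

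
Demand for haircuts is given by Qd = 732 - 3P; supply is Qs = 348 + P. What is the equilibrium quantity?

Q* = 444

Set Qd = Qs: 732 - 3P = 348 + P.
384 = 4P, so P* = 96.
Q* = 732 − 3(96) = 444.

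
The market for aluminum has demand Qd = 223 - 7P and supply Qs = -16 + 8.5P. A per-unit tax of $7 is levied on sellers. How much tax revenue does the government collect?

Tax revenue = 19138/31

Pre-tax equilibrium: P* = 478/31, Q* = 3567/31.
Tax on sellers shifts supply to Qs = -16 + 8.5(P − 7) = -75.5 + 8.5P.
223 - 7P = -75.5 + 8.5P gives buyer price Pb = 597/31; sellers receive Ps = 597/31 − 7 = 380/31.
New quantity: Q = 223 − 7(597/31) = 2734/31.
Revenue = 7 × 2734/31 = 19138/31.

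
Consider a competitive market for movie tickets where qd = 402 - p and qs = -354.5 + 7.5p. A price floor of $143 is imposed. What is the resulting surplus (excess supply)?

Equilibrium price would be p* = 89, so the floor at 143 binds.
At p = 143: qd = 259, qs = 718.
Surplus = 718 − 259 = 459.

Surplus = 459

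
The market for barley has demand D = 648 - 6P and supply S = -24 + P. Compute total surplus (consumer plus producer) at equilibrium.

Equilibrium: 648 - 6P = -24 + P gives P* = 96, Q* = 72.
Demand choke price: P = 108; supply starts at P = 24.
CS = ½(108 − 96)(72) = 432; PS = ½(96 − 24)(72) = 2592.

Total surplus = 3024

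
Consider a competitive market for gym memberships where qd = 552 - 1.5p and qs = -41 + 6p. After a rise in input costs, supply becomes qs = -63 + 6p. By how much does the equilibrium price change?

Δp = 44/15

Original equilibrium: p* = 1186/15, q* = 433.4.
New equilibrium: 552 - 1.5p = -63 + 6p, so 615 = 7.5p and p' = 82; q' = 552 − 1.5(82) = 429.
Change in price: 82 − 1186/15 = 44/15.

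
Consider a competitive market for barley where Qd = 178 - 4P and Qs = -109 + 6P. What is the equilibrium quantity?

Q* = 63.2

Set Qd = Qs: 178 - 4P = -109 + 6P.
287 = 10P, so P* = 28.7.
Q* = 178 − 4(28.7) = 63.2.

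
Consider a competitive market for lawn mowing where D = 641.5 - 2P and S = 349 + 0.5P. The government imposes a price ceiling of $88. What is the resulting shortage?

Equilibrium price would be P* = 117, so the ceiling at 88 binds.
At P = 88: D = 641.5 − 2(88) = 465.5, S = 349 + 0.5(88) = 393.
Shortage = 465.5 − 393 = 72.5.

Shortage = 72.5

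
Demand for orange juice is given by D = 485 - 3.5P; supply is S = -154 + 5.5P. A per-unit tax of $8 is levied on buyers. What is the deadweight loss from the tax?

Pre-tax equilibrium: P* = 71, Q* = 236.5.
Tax on buyers shifts demand to D = 485 − 3.5(P + 8) = 457 - 3.5P.
457 - 3.5P = -154 + 5.5P gives seller price Ps = 611/9; buyers pay Pb = 611/9 + 8 = 683/9.
New quantity: Q = 485 − 3.5(683/9) = 3949/18.
DWL = ½ × 8 × (236.5 − 3949/18) = 616/9.

Deadweight loss = 616/9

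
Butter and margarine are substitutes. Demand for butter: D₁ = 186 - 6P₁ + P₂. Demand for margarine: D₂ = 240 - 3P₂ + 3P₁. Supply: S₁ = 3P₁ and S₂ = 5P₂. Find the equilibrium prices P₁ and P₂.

Market 1: 186 - 6P₁ + P₂ = 3P₁ → 9P₁ - P₂ = 186.
Market 2: 8P₂ - 3P₁ = 240.
Eliminating P₂: 8×(1) + 1×(2) gives 69P₁ = 1728, so P₁ = 576/23.
Back-substitute into (2): P₂ = (240 + 3×576/23) / 8 = 906/23.

P₁ = 576/23, P₂ = 906/23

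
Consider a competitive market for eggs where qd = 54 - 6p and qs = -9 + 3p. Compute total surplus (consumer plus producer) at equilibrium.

Total surplus = 36

Equilibrium: 54 - 6p = -9 + 3p gives p* = 7, q* = 12.
Demand choke price: p = 9; supply starts at p = 3.
CS = ½(9 − 7)(12) = 12; PS = ½(7 − 3)(12) = 24.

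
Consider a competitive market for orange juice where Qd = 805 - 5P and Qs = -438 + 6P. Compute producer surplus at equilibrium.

Equilibrium: 805 - 5P = -438 + 6P gives P* = 113, Q* = 240.
Supply starts at P = 73 (where Qs = 0).
PS = ½(113 − 73)(240) = 4800.

Producer surplus = 4800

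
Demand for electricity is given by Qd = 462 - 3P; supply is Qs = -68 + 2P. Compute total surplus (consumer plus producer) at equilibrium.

Total surplus = 8640

Equilibrium: 462 - 3P = -68 + 2P gives P* = 106, Q* = 144.
Demand choke price: P = 154; supply starts at P = 34.
CS = ½(154 − 106)(144) = 3456; PS = ½(106 − 34)(144) = 5184.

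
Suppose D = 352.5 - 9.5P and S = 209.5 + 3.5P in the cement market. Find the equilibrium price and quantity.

P* = 11, Q* = 248

Set D = S: 352.5 - 9.5P = 209.5 + 3.5P.
143 = 13P, so P* = 11.
Q* = 352.5 − 9.5(11) = 248.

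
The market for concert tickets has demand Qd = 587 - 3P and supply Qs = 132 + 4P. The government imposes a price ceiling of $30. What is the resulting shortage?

Equilibrium price would be P* = 65, so the ceiling at 30 binds.
At P = 30: Qd = 587 − 3(30) = 497, Qs = 132 + 4(30) = 252.
Shortage = 497 − 252 = 245.

Shortage = 245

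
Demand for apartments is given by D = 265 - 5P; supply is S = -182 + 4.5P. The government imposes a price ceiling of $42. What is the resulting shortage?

Equilibrium price would be P* = 894/19, so the ceiling at 42 binds.
At P = 42: D = 265 − 5(42) = 55, S = -182 + 4.5(42) = 7.
Shortage = 55 − 7 = 48.

Shortage = 48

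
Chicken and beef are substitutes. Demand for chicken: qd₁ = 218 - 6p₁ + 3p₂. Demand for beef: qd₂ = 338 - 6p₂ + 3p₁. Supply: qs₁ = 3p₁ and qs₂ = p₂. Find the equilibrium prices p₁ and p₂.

Market 1: 218 - 6p₁ + 3p₂ = 3p₁ → 9p₁ - 3p₂ = 218.
Market 2: 7p₂ - 3p₁ = 338.
Eliminating p₂: 7×(1) + 3×(2) gives 54p₁ = 2540, so p₁ = 1270/27.
Back-substitute into (2): p₂ = (338 + 3×1270/27) / 7 = 616/9.

p₁ = 1270/27, p₂ = 616/9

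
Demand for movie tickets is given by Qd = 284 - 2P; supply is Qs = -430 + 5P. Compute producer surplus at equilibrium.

Equilibrium: 284 - 2P = -430 + 5P gives P* = 102, Q* = 80.
Supply starts at P = 86 (where Qs = 0).
PS = ½(102 − 86)(80) = 640.

Producer surplus = 640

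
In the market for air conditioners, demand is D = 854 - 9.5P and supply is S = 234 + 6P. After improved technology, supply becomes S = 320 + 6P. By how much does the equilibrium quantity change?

Original equilibrium: P* = 40, Q* = 474.
New equilibrium: 854 - 9.5P = 320 + 6P, so 534 = 15.5P and P' = 1068/31; Q' = 854 − 9.5(1068/31) = 16328/31.
Change in quantity: 16328/31 − 474 = 1634/31.

ΔQ = 1634/31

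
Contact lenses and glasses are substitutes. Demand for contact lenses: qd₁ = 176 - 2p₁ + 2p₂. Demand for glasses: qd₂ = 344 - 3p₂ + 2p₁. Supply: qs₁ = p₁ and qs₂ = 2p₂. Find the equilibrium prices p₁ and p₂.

Market 1: 176 - 2p₁ + 2p₂ = p₁ → 3p₁ - 2p₂ = 176.
Market 2: 5p₂ - 2p₁ = 344.
Eliminating p₂: 5×(1) + 2×(2) gives 11p₁ = 1568, so p₁ = 1568/11.
Back-substitute into (2): p₂ = (344 + 2×1568/11) / 5 = 1384/11.

p₁ = 1568/11, p₂ = 1384/11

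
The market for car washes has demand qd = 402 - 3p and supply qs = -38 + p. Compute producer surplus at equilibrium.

Producer surplus = 2592

Equilibrium: 402 - 3p = -38 + p gives p* = 110, q* = 72.
Supply starts at p = 38 (where qs = 0).
PS = ½(110 − 38)(72) = 2592.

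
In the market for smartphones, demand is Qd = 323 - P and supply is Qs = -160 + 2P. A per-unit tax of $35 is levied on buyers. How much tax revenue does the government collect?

Tax revenue = 14560/3

Pre-tax equilibrium: P* = 161, Q* = 162.
Tax on buyers shifts demand to Qd = 323 − 1(P + 35) = 288 - P.
288 - P = -160 + 2P gives seller price Ps = 448/3; buyers pay Pb = 448/3 + 35 = 553/3.
New quantity: Q = 323 − 1(553/3) = 416/3.
Revenue = 35 × 416/3 = 14560/3.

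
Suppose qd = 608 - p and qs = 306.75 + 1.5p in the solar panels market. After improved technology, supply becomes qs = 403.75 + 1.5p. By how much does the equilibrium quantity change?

Δq = 38.8

Original equilibrium: p* = 120.5, q* = 487.5.
New equilibrium: 608 - p = 403.75 + 1.5p, so 204.25 = 2.5p and p' = 81.7; q' = 608 − 1(81.7) = 526.3.
Change in quantity: 526.3 − 487.5 = 38.8.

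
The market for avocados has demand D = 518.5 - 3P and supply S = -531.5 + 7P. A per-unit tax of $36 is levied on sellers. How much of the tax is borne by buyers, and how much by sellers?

Buyers bear $25.2, sellers bear $10.8

Pre-tax equilibrium: P* = 105, Q* = 203.5.
Tax on sellers shifts supply to S = -531.5 + 7(P − 36) = -783.5 + 7P.
518.5 - 3P = -783.5 + 7P gives buyer price Pb = 130.2; sellers receive Ps = 130.2 − 36 = 94.2.
New quantity: Q = 518.5 − 3(130.2) = 127.9.
Buyer burden = 130.2 − 105 = 25.2; seller burden = 105 − 94.2 = 10.8.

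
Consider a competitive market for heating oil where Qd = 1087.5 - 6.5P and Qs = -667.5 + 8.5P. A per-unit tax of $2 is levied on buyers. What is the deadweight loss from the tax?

Deadweight loss = 221/30

Pre-tax equilibrium: P* = 117, Q* = 327.
Tax on buyers shifts demand to Qd = 1087.5 − 6.5(P + 2) = 1074.5 - 6.5P.
1074.5 - 6.5P = -667.5 + 8.5P gives seller price Ps = 1742/15; buyers pay Pb = 1742/15 + 2 = 1772/15.
New quantity: Q = 1087.5 − 6.5(1772/15) = 9589/30.
DWL = ½ × 2 × (327 − 9589/30) = 221/30.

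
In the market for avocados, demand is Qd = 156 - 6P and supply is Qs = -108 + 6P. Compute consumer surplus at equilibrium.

Consumer surplus = 48

Equilibrium: 156 - 6P = -108 + 6P gives P* = 22, Q* = 24.
Demand choke price (Qd = 0): P = 26.
CS = ½(26 − 22)(24) = 48.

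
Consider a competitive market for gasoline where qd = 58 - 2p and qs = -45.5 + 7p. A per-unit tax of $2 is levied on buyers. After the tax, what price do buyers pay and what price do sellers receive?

Buyers pay 235/18, sellers receive 199/18

Pre-tax equilibrium: p* = 11.5, q* = 35.
Tax on buyers shifts demand to qd = 58 − 2(p + 2) = 54 - 2p.
54 - 2p = -45.5 + 7p gives seller price ps = 199/18; buyers pay pb = 199/18 + 2 = 235/18.
New quantity: q = 58 − 2(235/18) = 287/9.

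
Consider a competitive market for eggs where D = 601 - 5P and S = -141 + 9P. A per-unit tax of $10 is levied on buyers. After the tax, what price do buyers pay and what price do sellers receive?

Pre-tax equilibrium: P* = 53, Q* = 336.
Tax on buyers shifts demand to D = 601 − 5(P + 10) = 551 - 5P.
551 - 5P = -141 + 9P gives seller price Ps = 346/7; buyers pay Pb = 346/7 + 10 = 416/7.
New quantity: Q = 601 − 5(416/7) = 2127/7.

Buyers pay 416/7, sellers receive 346/7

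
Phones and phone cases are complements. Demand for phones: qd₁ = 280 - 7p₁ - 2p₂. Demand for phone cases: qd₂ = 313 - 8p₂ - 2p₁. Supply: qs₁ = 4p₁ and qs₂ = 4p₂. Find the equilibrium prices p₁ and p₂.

p₁ = 21.359375, p₂ = 22.5234375

Market 1: 280 - 7p₁ - 2p₂ = 4p₁ → 11p₁ + 2p₂ = 280.
Market 2: 12p₂ + 2p₁ = 313.
Eliminating p₂: 12×(1) − 2×(2) gives 128p₁ = 2734, so p₁ = 21.359375.
Back-substitute into (2): p₂ = (313 − 2×21.359375) / 12 = 22.5234375.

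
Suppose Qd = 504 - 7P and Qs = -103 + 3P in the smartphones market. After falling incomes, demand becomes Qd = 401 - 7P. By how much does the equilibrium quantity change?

ΔQ = -30.9

Original equilibrium: P* = 60.7, Q* = 79.1.
New equilibrium: 401 - 7P = -103 + 3P, so 504 = 10P and P' = 50.4; Q' = 401 − 7(50.4) = 48.2.
Change in quantity: 48.2 − 79.1 = -30.9.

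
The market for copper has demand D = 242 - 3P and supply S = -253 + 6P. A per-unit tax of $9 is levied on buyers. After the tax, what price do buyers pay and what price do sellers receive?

Pre-tax equilibrium: P* = 55, Q* = 77.
Tax on buyers shifts demand to D = 242 − 3(P + 9) = 215 - 3P.
215 - 3P = -253 + 6P gives seller price Ps = 52; buyers pay Pb = 52 + 9 = 61.
New quantity: Q = 242 − 3(61) = 59.

Buyers pay $61, sellers receive $52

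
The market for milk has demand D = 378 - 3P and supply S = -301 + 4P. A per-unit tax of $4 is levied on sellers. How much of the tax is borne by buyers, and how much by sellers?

Buyers bear 16/7, sellers bear 12/7

Pre-tax equilibrium: P* = 97, Q* = 87.
Tax on sellers shifts supply to S = -301 + 4(P − 4) = -317 + 4P.
378 - 3P = -317 + 4P gives buyer price Pb = 695/7; sellers receive Ps = 695/7 − 4 = 667/7.
New quantity: Q = 378 − 3(695/7) = 561/7.
Buyer burden = 695/7 − 97 = 16/7; seller burden = 97 − 667/7 = 12/7.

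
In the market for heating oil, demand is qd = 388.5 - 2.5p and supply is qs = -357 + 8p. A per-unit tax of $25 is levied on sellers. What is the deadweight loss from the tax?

Pre-tax equilibrium: p* = 71, q* = 211.
Tax on sellers shifts supply to qs = -357 + 8(p − 25) = -557 + 8p.
388.5 - 2.5p = -557 + 8p gives buyer price pb = 1891/21; sellers receive ps = 1891/21 − 25 = 1366/21.
New quantity: q = 388.5 − 2.5(1891/21) = 3431/21.
DWL = ½ × 25 × (211 − 3431/21) = 12500/21.

Deadweight loss = 12500/21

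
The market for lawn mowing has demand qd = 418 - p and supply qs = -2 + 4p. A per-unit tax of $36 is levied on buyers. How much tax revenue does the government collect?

Pre-tax equilibrium: p* = 84, q* = 334.
Tax on buyers shifts demand to qd = 418 − 1(p + 36) = 382 - p.
382 - p = -2 + 4p gives seller price ps = 76.8; buyers pay pb = 76.8 + 36 = 112.8.
New quantity: q = 418 − 1(112.8) = 305.2.
Revenue = 36 × 305.2 = 10987.2.

Tax revenue = 10987.2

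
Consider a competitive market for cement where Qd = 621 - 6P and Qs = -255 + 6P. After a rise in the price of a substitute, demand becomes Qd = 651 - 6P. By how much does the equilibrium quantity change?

Original equilibrium: P* = 73, Q* = 183.
New equilibrium: 651 - 6P = -255 + 6P, so 906 = 12P and P' = 75.5; Q' = 651 − 6(75.5) = 198.
Change in quantity: 198 − 183 = 15.

ΔQ = 15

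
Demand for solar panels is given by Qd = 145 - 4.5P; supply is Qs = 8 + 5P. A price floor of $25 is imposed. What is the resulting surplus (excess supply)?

Surplus = 100.5

Equilibrium price would be P* = 274/19, so the floor at 25 binds.
At P = 25: Qd = 32.5, Qs = 133.
Surplus = 133 − 32.5 = 100.5.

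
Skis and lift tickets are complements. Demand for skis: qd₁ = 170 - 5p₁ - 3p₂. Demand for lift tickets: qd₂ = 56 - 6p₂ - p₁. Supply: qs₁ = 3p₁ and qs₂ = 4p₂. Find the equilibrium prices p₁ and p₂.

p₁ = 1532/77, p₂ = 278/77

Market 1: 170 - 5p₁ - 3p₂ = 3p₁ → 8p₁ + 3p₂ = 170.
Market 2: 10p₂ + p₁ = 56.
Eliminating p₂: 10×(1) − 3×(2) gives 77p₁ = 1532, so p₁ = 1532/77.
Back-substitute into (2): p₂ = (56 − 1×1532/77) / 10 = 278/77.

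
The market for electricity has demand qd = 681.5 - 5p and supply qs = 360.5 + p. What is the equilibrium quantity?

q* = 414

Set qd = qs: 681.5 - 5p = 360.5 + p.
321 = 6p, so p* = 53.5.
q* = 681.5 − 5(53.5) = 414.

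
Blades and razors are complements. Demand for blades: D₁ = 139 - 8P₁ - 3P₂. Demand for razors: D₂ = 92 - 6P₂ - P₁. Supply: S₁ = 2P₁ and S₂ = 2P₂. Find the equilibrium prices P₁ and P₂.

P₁ = 76/7, P₂ = 71/7

Market 1: 139 - 8P₁ - 3P₂ = 2P₁ → 10P₁ + 3P₂ = 139.
Market 2: 8P₂ + P₁ = 92.
Eliminating P₂: 8×(1) − 3×(2) gives 77P₁ = 836, so P₁ = 76/7.
Back-substitute into (2): P₂ = (92 − 1×76/7) / 8 = 71/7.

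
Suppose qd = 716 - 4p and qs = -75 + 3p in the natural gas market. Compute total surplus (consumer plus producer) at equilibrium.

Equilibrium: 716 - 4p = -75 + 3p gives p* = 113, q* = 264.
Demand choke price: p = 179; supply starts at p = 25.
CS = ½(179 − 113)(264) = 8712; PS = ½(113 − 25)(264) = 11616.

Total surplus = 20328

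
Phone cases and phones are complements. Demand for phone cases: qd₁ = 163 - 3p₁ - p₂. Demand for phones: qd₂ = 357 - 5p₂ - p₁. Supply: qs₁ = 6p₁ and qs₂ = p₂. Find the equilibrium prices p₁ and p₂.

p₁ = 621/53, p₂ = 3050/53

Market 1: 163 - 3p₁ - p₂ = 6p₁ → 9p₁ + p₂ = 163.
Market 2: 6p₂ + p₁ = 357.
Eliminating p₂: 6×(1) − 1×(2) gives 53p₁ = 621, so p₁ = 621/53.
Back-substitute into (2): p₂ = (357 − 1×621/53) / 6 = 3050/53.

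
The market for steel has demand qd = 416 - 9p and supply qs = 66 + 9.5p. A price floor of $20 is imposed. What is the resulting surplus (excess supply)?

Equilibrium price would be p* = 700/37, so the floor at 20 binds.
At p = 20: qd = 236, qs = 256.
Surplus = 256 − 236 = 20.

Surplus = 20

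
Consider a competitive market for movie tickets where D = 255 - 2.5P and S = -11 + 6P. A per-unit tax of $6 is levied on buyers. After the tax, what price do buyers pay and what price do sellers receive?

Buyers pay 604/17, sellers receive 502/17

Pre-tax equilibrium: P* = 532/17, Q* = 3005/17.
Tax on buyers shifts demand to D = 255 − 2.5(P + 6) = 240 - 2.5P.
240 - 2.5P = -11 + 6P gives seller price Ps = 502/17; buyers pay Pb = 502/17 + 6 = 604/17.
New quantity: Q = 255 − 2.5(604/17) = 2825/17.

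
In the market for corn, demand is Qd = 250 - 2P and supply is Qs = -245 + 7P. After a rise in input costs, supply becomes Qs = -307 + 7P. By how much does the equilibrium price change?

ΔP = 62/9

Original equilibrium: P* = 55, Q* = 140.
New equilibrium: 250 - 2P = -307 + 7P, so 557 = 9P and P' = 557/9; Q' = 250 − 2(557/9) = 1136/9.
Change in price: 557/9 − 55 = 62/9.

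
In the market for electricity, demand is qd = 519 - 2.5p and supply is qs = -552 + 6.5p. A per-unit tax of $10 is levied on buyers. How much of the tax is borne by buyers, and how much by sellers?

Pre-tax equilibrium: p* = 119, q* = 221.5.
Tax on buyers shifts demand to qd = 519 − 2.5(p + 10) = 494 - 2.5p.
494 - 2.5p = -552 + 6.5p gives seller price ps = 1046/9; buyers pay pb = 1046/9 + 10 = 1136/9.
New quantity: q = 519 − 2.5(1136/9) = 1831/9.
Buyer burden = 1136/9 − 119 = 65/9; seller burden = 119 − 1046/9 = 25/9.

Buyers bear 65/9, sellers bear 25/9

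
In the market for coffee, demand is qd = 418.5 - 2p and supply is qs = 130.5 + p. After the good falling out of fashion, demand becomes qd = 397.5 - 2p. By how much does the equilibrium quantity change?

Original equilibrium: p* = 96, q* = 226.5.
New equilibrium: 397.5 - 2p = 130.5 + p, so 267 = 3p and p' = 89; q' = 397.5 − 2(89) = 219.5.
Change in quantity: 219.5 − 226.5 = -7.

Δq = -7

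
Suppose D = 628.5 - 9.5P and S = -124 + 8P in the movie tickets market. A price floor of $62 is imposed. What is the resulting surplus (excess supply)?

Surplus = 332.5

Equilibrium price would be P* = 43, so the floor at 62 binds.
At P = 62: D = 39.5, S = 372.
Surplus = 372 − 39.5 = 332.5.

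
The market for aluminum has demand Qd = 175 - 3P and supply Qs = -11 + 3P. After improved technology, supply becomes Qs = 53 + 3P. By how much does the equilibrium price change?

ΔP = -32/3

Original equilibrium: P* = 31, Q* = 82.
New equilibrium: 175 - 3P = 53 + 3P, so 122 = 6P and P' = 61/3; Q' = 175 − 3(61/3) = 114.
Change in price: 61/3 − 31 = -32/3.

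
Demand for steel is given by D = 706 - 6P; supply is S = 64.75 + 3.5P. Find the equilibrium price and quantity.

Set D = S: 706 - 6P = 64.75 + 3.5P.
641.25 = 9.5P, so P* = 67.5.
Q* = 706 − 6(67.5) = 301.

P* = 67.5, Q* = 301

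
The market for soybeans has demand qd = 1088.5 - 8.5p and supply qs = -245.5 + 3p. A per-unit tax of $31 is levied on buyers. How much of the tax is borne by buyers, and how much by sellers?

Pre-tax equilibrium: p* = 116, q* = 102.5.
Tax on buyers shifts demand to qd = 1088.5 − 8.5(p + 31) = 825 - 8.5p.
825 - 8.5p = -245.5 + 3p gives seller price ps = 2141/23; buyers pay pb = 2141/23 + 31 = 2854/23.
New quantity: q = 1088.5 − 8.5(2854/23) = 1553/46.
Buyer burden = 2854/23 − 116 = 186/23; seller burden = 116 − 2141/23 = 527/23.

Buyers bear 186/23, sellers bear 527/23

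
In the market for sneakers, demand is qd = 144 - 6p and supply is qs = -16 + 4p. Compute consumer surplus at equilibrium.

Equilibrium: 144 - 6p = -16 + 4p gives p* = 16, q* = 48.
Demand choke price (qd = 0): p = 24.
CS = ½(24 − 16)(48) = 192.

Consumer surplus = 192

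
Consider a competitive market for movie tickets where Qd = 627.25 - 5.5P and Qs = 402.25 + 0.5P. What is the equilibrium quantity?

Q* = 421

Set Qd = Qs: 627.25 - 5.5P = 402.25 + 0.5P.
225 = 6P, so P* = 37.5.
Q* = 627.25 − 5.5(37.5) = 421.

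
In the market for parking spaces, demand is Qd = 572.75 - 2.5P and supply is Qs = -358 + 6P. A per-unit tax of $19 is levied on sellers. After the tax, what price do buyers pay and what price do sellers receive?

Buyers pay 4179/34, sellers receive 3533/34

Pre-tax equilibrium: P* = 109.5, Q* = 299.
Tax on sellers shifts supply to Qs = -358 + 6(P − 19) = -472 + 6P.
572.75 - 2.5P = -472 + 6P gives buyer price Pb = 4179/34; sellers receive Ps = 4179/34 − 19 = 3533/34.
New quantity: Q = 572.75 − 2.5(4179/34) = 4513/17.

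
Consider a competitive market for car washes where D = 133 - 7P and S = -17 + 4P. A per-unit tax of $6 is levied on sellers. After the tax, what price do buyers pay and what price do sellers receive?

Buyers pay 174/11, sellers receive 108/11

Pre-tax equilibrium: P* = 150/11, Q* = 413/11.
Tax on sellers shifts supply to S = -17 + 4(P − 6) = -41 + 4P.
133 - 7P = -41 + 4P gives buyer price Pb = 174/11; sellers receive Ps = 174/11 − 6 = 108/11.
New quantity: Q = 133 − 7(174/11) = 245/11.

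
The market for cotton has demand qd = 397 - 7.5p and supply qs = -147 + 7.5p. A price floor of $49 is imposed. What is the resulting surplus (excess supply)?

Equilibrium price would be p* = 544/15, so the floor at 49 binds.
At p = 49: qd = 29.5, qs = 220.5.
Surplus = 220.5 − 29.5 = 191.

Surplus = 191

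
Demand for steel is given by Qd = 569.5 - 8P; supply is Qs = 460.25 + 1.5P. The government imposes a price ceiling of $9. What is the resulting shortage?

Shortage = 23.75

Equilibrium price would be P* = 11.5, so the ceiling at 9 binds.
At P = 9: Qd = 569.5 − 8(9) = 497.5, Qs = 460.25 + 1.5(9) = 473.75.
Shortage = 497.5 − 473.75 = 23.75.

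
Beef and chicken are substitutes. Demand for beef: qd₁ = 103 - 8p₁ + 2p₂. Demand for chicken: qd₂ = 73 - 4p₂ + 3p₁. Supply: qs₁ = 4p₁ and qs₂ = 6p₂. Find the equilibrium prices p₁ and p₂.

p₁ = 196/19, p₂ = 395/38

Market 1: 103 - 8p₁ + 2p₂ = 4p₁ → 12p₁ - 2p₂ = 103.
Market 2: 10p₂ - 3p₁ = 73.
Eliminating p₂: 10×(1) + 2×(2) gives 114p₁ = 1176, so p₁ = 196/19.
Back-substitute into (2): p₂ = (73 + 3×196/19) / 10 = 395/38.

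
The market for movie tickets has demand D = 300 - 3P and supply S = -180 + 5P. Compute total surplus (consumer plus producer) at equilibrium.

Equilibrium: 300 - 3P = -180 + 5P gives P* = 60, Q* = 120.
Demand choke price: P = 100; supply starts at P = 36.
CS = ½(100 − 60)(120) = 2400; PS = ½(60 − 36)(120) = 1440.

Total surplus = 3840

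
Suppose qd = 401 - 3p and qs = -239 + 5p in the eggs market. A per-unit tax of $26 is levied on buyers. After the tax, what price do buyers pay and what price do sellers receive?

Pre-tax equilibrium: p* = 80, q* = 161.
Tax on buyers shifts demand to qd = 401 − 3(p + 26) = 323 - 3p.
323 - 3p = -239 + 5p gives seller price ps = 70.25; buyers pay pb = 70.25 + 26 = 96.25.
New quantity: q = 401 − 3(96.25) = 112.25.

Buyers pay $96.25, sellers receive $70.25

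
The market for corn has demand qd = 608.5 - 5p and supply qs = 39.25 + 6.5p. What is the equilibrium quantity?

Set qd = qs: 608.5 - 5p = 39.25 + 6.5p.
569.25 = 11.5p, so p* = 49.5.
q* = 608.5 − 5(49.5) = 361.

q* = 361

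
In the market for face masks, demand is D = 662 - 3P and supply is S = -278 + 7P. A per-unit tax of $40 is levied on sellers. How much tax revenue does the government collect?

Tax revenue = 11840

Pre-tax equilibrium: P* = 94, Q* = 380.
Tax on sellers shifts supply to S = -278 + 7(P − 40) = -558 + 7P.
662 - 3P = -558 + 7P gives buyer price Pb = 122; sellers receive Ps = 122 − 40 = 82.
New quantity: Q = 662 − 3(122) = 296.
Revenue = 40 × 296 = 11840.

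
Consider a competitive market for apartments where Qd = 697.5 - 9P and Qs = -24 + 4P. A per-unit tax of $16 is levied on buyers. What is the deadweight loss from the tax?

Pre-tax equilibrium: P* = 55.5, Q* = 198.
Tax on buyers shifts demand to Qd = 697.5 − 9(P + 16) = 553.5 - 9P.
553.5 - 9P = -24 + 4P gives seller price Ps = 1155/26; buyers pay Pb = 1155/26 + 16 = 1571/26.
New quantity: Q = 697.5 − 9(1571/26) = 1998/13.
DWL = ½ × 16 × (198 − 1998/13) = 4608/13.

Deadweight loss = 4608/13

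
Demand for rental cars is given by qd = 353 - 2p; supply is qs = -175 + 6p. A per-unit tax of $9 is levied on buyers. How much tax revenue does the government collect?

Tax revenue = 1867.5

Pre-tax equilibrium: p* = 66, q* = 221.
Tax on buyers shifts demand to qd = 353 − 2(p + 9) = 335 - 2p.
335 - 2p = -175 + 6p gives seller price ps = 63.75; buyers pay pb = 63.75 + 9 = 72.75.
New quantity: q = 353 − 2(72.75) = 207.5.
Revenue = 9 × 207.5 = 1867.5.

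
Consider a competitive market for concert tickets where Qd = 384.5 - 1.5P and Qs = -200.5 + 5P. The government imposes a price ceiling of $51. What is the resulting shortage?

Shortage = 253.5

Equilibrium price would be P* = 90, so the ceiling at 51 binds.
At P = 51: Qd = 384.5 − 1.5(51) = 308, Qs = -200.5 + 5(51) = 54.5.
Shortage = 308 − 54.5 = 253.5.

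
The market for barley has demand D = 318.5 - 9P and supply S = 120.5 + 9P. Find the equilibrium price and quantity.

P* = 11, Q* = 219.5

Set D = S: 318.5 - 9P = 120.5 + 9P.
198 = 18P, so P* = 11.
Q* = 318.5 − 9(11) = 219.5.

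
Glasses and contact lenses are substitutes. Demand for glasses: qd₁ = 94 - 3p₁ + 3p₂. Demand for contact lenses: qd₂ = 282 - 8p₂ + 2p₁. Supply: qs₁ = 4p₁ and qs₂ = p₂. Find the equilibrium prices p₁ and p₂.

Market 1: 94 - 3p₁ + 3p₂ = 4p₁ → 7p₁ - 3p₂ = 94.
Market 2: 9p₂ - 2p₁ = 282.
Eliminating p₂: 9×(1) + 3×(2) gives 57p₁ = 1692, so p₁ = 564/19.
Back-substitute into (2): p₂ = (282 + 2×564/19) / 9 = 2162/57.

p₁ = 564/19, p₂ = 2162/57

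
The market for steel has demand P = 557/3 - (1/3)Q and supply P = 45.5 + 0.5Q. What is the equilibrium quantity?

Set the two price expressions equal: 557/3 - (1/3)Q = 45.5 + 0.5Q.
841/6 = (5/6)Q, so Q* = 168.2.
P* = 557/3 − (1/3)(168.2) = 129.6.

Q* = 168.2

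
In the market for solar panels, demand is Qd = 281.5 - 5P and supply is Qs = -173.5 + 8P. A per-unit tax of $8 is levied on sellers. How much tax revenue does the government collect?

Pre-tax equilibrium: P* = 35, Q* = 106.5.
Tax on sellers shifts supply to Qs = -173.5 + 8(P − 8) = -237.5 + 8P.
281.5 - 5P = -237.5 + 8P gives buyer price Pb = 519/13; sellers receive Ps = 519/13 − 8 = 415/13.
New quantity: Q = 281.5 − 5(519/13) = 2129/26.
Revenue = 8 × 2129/26 = 8516/13.

Tax revenue = 8516/13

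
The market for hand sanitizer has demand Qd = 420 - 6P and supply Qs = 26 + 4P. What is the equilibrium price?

P* = 39.4

Set Qd = Qs: 420 - 6P = 26 + 4P.
394 = 10P, so P* = 39.4.
Q* = 420 − 6(39.4) = 183.6.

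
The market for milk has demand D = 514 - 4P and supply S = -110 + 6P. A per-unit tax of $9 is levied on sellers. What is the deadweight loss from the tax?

Deadweight loss = 97.2

Pre-tax equilibrium: P* = 62.4, Q* = 264.4.
Tax on sellers shifts supply to S = -110 + 6(P − 9) = -164 + 6P.
514 - 4P = -164 + 6P gives buyer price Pb = 67.8; sellers receive Ps = 67.8 − 9 = 58.8.
New quantity: Q = 514 − 4(67.8) = 242.8.
DWL = ½ × 9 × (264.4 − 242.8) = 97.2.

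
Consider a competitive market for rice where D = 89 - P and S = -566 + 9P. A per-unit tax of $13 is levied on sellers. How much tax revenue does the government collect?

Tax revenue = 153.4

Pre-tax equilibrium: P* = 65.5, Q* = 23.5.
Tax on sellers shifts supply to S = -566 + 9(P − 13) = -683 + 9P.
89 - P = -683 + 9P gives buyer price Pb = 77.2; sellers receive Ps = 77.2 − 13 = 64.2.
New quantity: Q = 89 − 1(77.2) = 11.8.
Revenue = 13 × 11.8 = 153.4.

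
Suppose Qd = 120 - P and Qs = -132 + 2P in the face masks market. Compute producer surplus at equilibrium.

Equilibrium: 120 - P = -132 + 2P gives P* = 84, Q* = 36.
Supply starts at P = 66 (where Qs = 0).
PS = ½(84 − 66)(36) = 324.

Producer surplus = 324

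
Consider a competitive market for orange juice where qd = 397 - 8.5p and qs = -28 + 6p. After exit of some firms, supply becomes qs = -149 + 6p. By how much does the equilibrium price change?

Original equilibrium: p* = 850/29, q* = 4288/29.
New equilibrium: 397 - 8.5p = -149 + 6p, so 546 = 14.5p and p' = 1092/29; q' = 397 − 8.5(1092/29) = 2231/29.
Change in price: 1092/29 − 850/29 = 242/29.

Δp = 242/29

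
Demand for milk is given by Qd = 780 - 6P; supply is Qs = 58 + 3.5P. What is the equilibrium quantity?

Q* = 324

Set Qd = Qs: 780 - 6P = 58 + 3.5P.
722 = 9.5P, so P* = 76.
Q* = 780 − 6(76) = 324.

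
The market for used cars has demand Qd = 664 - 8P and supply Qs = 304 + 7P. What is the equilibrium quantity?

Q* = 472

Set Qd = Qs: 664 - 8P = 304 + 7P.
360 = 15P, so P* = 24.
Q* = 664 − 8(24) = 472.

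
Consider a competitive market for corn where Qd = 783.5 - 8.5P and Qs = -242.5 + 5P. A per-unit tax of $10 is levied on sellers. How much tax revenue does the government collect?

Pre-tax equilibrium: P* = 76, Q* = 137.5.
Tax on sellers shifts supply to Qs = -242.5 + 5(P − 10) = -292.5 + 5P.
783.5 - 8.5P = -292.5 + 5P gives buyer price Pb = 2152/27; sellers receive Ps = 2152/27 − 10 = 1882/27.
New quantity: Q = 783.5 − 8.5(2152/27) = 5725/54.
Revenue = 10 × 5725/54 = 28625/27.

Tax revenue = 28625/27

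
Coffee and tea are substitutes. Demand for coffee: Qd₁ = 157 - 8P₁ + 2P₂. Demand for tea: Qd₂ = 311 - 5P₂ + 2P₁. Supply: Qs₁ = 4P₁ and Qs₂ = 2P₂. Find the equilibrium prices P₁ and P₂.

Market 1: 157 - 8P₁ + 2P₂ = 4P₁ → 12P₁ - 2P₂ = 157.
Market 2: 7P₂ - 2P₁ = 311.
Eliminating P₂: 7×(1) + 2×(2) gives 80P₁ = 1721, so P₁ = 21.5125.
Back-substitute into (2): P₂ = (311 + 2×21.5125) / 7 = 50.575.

P₁ = 21.5125, P₂ = 50.575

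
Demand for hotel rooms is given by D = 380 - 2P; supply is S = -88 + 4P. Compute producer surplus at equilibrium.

Producer surplus = 6272

Equilibrium: 380 - 2P = -88 + 4P gives P* = 78, Q* = 224.
Supply starts at P = 22 (where S = 0).
PS = ½(78 − 22)(224) = 6272.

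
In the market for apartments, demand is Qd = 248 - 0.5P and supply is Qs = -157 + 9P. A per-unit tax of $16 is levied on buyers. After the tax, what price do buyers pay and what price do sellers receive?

Pre-tax equilibrium: P* = 810/19, Q* = 4307/19.
Tax on buyers shifts demand to Qd = 248 − 0.5(P + 16) = 240 - 0.5P.
240 - 0.5P = -157 + 9P gives seller price Ps = 794/19; buyers pay Pb = 794/19 + 16 = 1098/19.
New quantity: Q = 248 − 0.5(1098/19) = 4163/19.

Buyers pay 1098/19, sellers receive 794/19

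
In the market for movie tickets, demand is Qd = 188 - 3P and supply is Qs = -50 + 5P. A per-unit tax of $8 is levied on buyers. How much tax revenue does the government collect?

Pre-tax equilibrium: P* = 29.75, Q* = 98.75.
Tax on buyers shifts demand to Qd = 188 − 3(P + 8) = 164 - 3P.
164 - 3P = -50 + 5P gives seller price Ps = 26.75; buyers pay Pb = 26.75 + 8 = 34.75.
New quantity: Q = 188 − 3(34.75) = 83.75.
Revenue = 8 × 83.75 = 670.

Tax revenue = 670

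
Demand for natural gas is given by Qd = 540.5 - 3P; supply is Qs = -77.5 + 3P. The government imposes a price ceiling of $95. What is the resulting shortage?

Shortage = 48

Equilibrium price would be P* = 103, so the ceiling at 95 binds.
At P = 95: Qd = 540.5 − 3(95) = 255.5, Qs = -77.5 + 3(95) = 207.5.
Shortage = 255.5 − 207.5 = 48.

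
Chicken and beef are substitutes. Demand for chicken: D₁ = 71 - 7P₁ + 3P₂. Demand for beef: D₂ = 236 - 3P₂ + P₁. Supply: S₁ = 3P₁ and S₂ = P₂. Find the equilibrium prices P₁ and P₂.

Market 1: 71 - 7P₁ + 3P₂ = 3P₁ → 10P₁ - 3P₂ = 71.
Market 2: 4P₂ - P₁ = 236.
Eliminating P₂: 4×(1) + 3×(2) gives 37P₁ = 992, so P₁ = 992/37.
Back-substitute into (2): P₂ = (236 + 1×992/37) / 4 = 2431/37.

P₁ = 992/37, P₂ = 2431/37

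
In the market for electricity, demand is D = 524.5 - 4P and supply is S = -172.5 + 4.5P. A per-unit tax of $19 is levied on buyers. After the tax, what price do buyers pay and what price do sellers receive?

Buyers pay 1565/17, sellers receive 1242/17

Pre-tax equilibrium: P* = 82, Q* = 196.5.
Tax on buyers shifts demand to D = 524.5 − 4(P + 19) = 448.5 - 4P.
448.5 - 4P = -172.5 + 4.5P gives seller price Ps = 1242/17; buyers pay Pb = 1242/17 + 19 = 1565/17.
New quantity: Q = 524.5 − 4(1565/17) = 5313/34.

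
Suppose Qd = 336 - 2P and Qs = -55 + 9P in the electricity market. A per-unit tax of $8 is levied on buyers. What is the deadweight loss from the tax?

Pre-tax equilibrium: P* = 391/11, Q* = 2914/11.
Tax on buyers shifts demand to Qd = 336 − 2(P + 8) = 320 - 2P.
320 - 2P = -55 + 9P gives seller price Ps = 375/11; buyers pay Pb = 375/11 + 8 = 463/11.
New quantity: Q = 336 − 2(463/11) = 2770/11.
DWL = ½ × 8 × (2914/11 − 2770/11) = 576/11.

Deadweight loss = 576/11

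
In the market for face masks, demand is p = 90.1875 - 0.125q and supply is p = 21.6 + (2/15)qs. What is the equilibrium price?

Set the two price expressions equal: 90.1875 - 0.125q = 21.6 + (2/15)q.
68.5875 = (31/120)q, so q* = 265.5.
p* = 90.1875 − (0.125)(265.5) = 57.

p* = 57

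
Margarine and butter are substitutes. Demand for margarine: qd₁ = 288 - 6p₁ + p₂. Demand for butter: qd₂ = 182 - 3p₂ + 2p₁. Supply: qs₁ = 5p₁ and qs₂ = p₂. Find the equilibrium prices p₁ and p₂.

p₁ = 667/21, p₂ = 1289/21

Market 1: 288 - 6p₁ + p₂ = 5p₁ → 11p₁ - p₂ = 288.
Market 2: 4p₂ - 2p₁ = 182.
Eliminating p₂: 4×(1) + 1×(2) gives 42p₁ = 1334, so p₁ = 667/21.
Back-substitute into (2): p₂ = (182 + 2×667/21) / 4 = 1289/21.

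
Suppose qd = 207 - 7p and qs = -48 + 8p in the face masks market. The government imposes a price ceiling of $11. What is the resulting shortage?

Equilibrium price would be p* = 17, so the ceiling at 11 binds.
At p = 11: qd = 207 − 7(11) = 130, qs = -48 + 8(11) = 40.
Shortage = 130 − 40 = 90.

Shortage = 90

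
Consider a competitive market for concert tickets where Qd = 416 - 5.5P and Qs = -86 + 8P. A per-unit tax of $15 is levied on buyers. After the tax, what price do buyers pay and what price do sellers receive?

Pre-tax equilibrium: P* = 1004/27, Q* = 5710/27.
Tax on buyers shifts demand to Qd = 416 − 5.5(P + 15) = 333.5 - 5.5P.
333.5 - 5.5P = -86 + 8P gives seller price Ps = 839/27; buyers pay Pb = 839/27 + 15 = 1244/27.
New quantity: Q = 416 − 5.5(1244/27) = 4390/27.

Buyers pay 1244/27, sellers receive 839/27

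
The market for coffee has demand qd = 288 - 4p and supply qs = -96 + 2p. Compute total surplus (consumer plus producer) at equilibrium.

Total surplus = 384

Equilibrium: 288 - 4p = -96 + 2p gives p* = 64, q* = 32.
Demand choke price: p = 72; supply starts at p = 48.
CS = ½(72 − 64)(32) = 128; PS = ½(64 − 48)(32) = 256.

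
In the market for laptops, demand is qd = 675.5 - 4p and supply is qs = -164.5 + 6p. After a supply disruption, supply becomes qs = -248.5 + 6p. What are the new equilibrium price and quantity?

p' = 92.4, q' = 305.9

Original equilibrium: p* = 84, q* = 339.5.
New equilibrium: 675.5 - 4p = -248.5 + 6p, so 924 = 10p and p' = 92.4; q' = 675.5 − 4(92.4) = 305.9.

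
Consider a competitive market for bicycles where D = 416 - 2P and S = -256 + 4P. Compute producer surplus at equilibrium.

Equilibrium: 416 - 2P = -256 + 4P gives P* = 112, Q* = 192.
Supply starts at P = 64 (where S = 0).
PS = ½(112 − 64)(192) = 4608.

Producer surplus = 4608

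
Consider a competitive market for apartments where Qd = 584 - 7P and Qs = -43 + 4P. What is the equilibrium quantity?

Q* = 185

Set Qd = Qs: 584 - 7P = -43 + 4P.
627 = 11P, so P* = 57.
Q* = 584 − 7(57) = 185.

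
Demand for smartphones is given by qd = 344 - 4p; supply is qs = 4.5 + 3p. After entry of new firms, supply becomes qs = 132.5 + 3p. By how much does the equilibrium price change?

Δp = -128/7

Original equilibrium: p* = 48.5, q* = 150.
New equilibrium: 344 - 4p = 132.5 + 3p, so 211.5 = 7p and p' = 423/14; q' = 344 − 4(423/14) = 1562/7.
Change in price: 423/14 − 48.5 = -128/7.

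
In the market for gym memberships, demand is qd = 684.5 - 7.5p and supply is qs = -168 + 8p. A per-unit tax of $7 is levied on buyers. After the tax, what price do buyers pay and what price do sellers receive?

Buyers pay 1817/31, sellers receive 1600/31

Pre-tax equilibrium: p* = 55, q* = 272.
Tax on buyers shifts demand to qd = 684.5 − 7.5(p + 7) = 632 - 7.5p.
632 - 7.5p = -168 + 8p gives seller price ps = 1600/31; buyers pay pb = 1600/31 + 7 = 1817/31.
New quantity: q = 684.5 − 7.5(1817/31) = 7592/31.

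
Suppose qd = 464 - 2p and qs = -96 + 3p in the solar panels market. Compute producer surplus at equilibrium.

Producer surplus = 9600

Equilibrium: 464 - 2p = -96 + 3p gives p* = 112, q* = 240.
Supply starts at p = 32 (where qs = 0).
PS = ½(112 − 32)(240) = 9600.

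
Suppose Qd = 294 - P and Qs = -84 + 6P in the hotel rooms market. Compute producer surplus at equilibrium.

Producer surplus = 4800

Equilibrium: 294 - P = -84 + 6P gives P* = 54, Q* = 240.
Supply starts at P = 14 (where Qs = 0).
PS = ½(54 − 14)(240) = 4800.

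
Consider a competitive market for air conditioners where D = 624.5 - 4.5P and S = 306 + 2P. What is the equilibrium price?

P* = 49

Set D = S: 624.5 - 4.5P = 306 + 2P.
318.5 = 6.5P, so P* = 49.
Q* = 624.5 − 4.5(49) = 404.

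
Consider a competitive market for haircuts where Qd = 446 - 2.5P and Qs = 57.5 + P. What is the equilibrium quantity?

Q* = 168.5

Set Qd = Qs: 446 - 2.5P = 57.5 + P.
388.5 = 3.5P, so P* = 111.
Q* = 446 − 2.5(111) = 168.5.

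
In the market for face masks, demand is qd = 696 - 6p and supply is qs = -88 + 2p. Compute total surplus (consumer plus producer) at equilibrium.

Equilibrium: 696 - 6p = -88 + 2p gives p* = 98, q* = 108.
Demand choke price: p = 116; supply starts at p = 44.
CS = ½(116 − 98)(108) = 972; PS = ½(98 − 44)(108) = 2916.

Total surplus = 3888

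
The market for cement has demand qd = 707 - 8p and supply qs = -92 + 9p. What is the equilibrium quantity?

Set qd = qs: 707 - 8p = -92 + 9p.
799 = 17p, so p* = 47.
q* = 707 − 8(47) = 331.

q* = 331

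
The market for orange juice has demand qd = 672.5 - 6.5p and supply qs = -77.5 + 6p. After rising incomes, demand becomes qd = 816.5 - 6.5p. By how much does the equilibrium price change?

Δp = 11.52

Original equilibrium: p* = 60, q* = 282.5.
New equilibrium: 816.5 - 6.5p = -77.5 + 6p, so 894 = 12.5p and p' = 71.52; q' = 816.5 − 6.5(71.52) = 351.62.
Change in price: 71.52 − 60 = 11.52.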